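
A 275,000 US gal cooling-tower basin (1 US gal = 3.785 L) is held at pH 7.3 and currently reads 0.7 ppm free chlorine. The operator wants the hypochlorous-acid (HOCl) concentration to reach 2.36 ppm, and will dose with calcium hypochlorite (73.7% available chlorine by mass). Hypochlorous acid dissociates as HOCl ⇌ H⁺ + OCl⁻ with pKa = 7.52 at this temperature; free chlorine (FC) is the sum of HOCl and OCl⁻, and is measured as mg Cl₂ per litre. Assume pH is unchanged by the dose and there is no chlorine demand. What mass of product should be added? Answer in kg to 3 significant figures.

Volume: 275,000 US gal × 3.785 L/gal = 1,040,875 L.
[OCl⁻]/[HOCl] = 10^(pH − pKa) = 10^(7.3 − 7.52) = 0.6026; fraction as HOCl = 1/(1 + 0.6026) = 0.624.
Free chlorine required for 2.36 ppm HOCl: 2.36 / 0.624 = 3.782 ppm.
FC to add: 3.782 − 0.7 = 3.082 mg/L as Cl₂.
Cl₂ equivalent: 3.082 mg/L × 1,040,875 L = 3208 g.
Product at 73.7% available Cl: 3208 / 0.737 = 4353 g.

4.35 kg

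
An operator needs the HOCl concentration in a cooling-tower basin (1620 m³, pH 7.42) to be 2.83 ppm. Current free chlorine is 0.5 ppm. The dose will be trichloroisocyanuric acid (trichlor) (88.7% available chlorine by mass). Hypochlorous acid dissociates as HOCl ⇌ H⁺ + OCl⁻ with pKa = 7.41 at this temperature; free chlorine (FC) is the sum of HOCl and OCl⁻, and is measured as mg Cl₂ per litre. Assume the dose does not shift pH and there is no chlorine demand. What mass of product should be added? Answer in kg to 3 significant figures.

9.54 kg

Volume: 1620 m³ = 1,620,000 L.
[OCl⁻]/[HOCl] = 10^(pH − pKa) = 10^(7.42 − 7.41) = 1.023; fraction as HOCl = 1/(1 + 1.023) = 0.4942.
Free chlorine required for 2.83 ppm HOCl: 2.83 / 0.4942 = 5.726 ppm.
FC to add: 5.726 − 0.5 = 5.226 mg/L as Cl₂.
Cl₂ equivalent: 5.226 mg/L × 1,620,000 L = 8466 g.
Product at 88.7% available Cl: 8466 / 0.887 = 9545 g.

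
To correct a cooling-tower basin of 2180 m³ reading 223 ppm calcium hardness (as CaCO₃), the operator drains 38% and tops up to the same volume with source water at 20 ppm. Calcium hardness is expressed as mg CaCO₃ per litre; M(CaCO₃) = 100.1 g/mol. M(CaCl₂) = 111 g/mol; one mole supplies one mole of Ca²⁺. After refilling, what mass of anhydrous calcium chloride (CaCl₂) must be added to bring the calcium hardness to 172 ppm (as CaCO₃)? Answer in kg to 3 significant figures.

63.2 kg

Volume: 2180 m³ = 2,180,000 L.
After draining 38% and refilling: 223 × 0.62 + 20 × 0.38 = 145.86 ppm.
Deficit to target: 172 − 145.86 = 26.14 mg/L.
As CaCO₃: 26.14 mg/L × 2,180,000 L = 56,990 g; ÷ 100.1 = 569.3 mol Ca²⁺.
Mass: 569.3 × 111 = 63,190 g.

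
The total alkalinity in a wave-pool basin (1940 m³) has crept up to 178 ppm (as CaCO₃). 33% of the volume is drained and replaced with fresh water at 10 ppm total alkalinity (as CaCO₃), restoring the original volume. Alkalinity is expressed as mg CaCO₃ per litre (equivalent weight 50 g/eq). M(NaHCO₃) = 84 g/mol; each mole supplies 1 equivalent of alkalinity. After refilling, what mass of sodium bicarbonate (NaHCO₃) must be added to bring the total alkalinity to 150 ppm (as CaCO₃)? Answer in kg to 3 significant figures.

89.4 kg

Volume: 1940 m³ = 1,940,000 L.
After draining 33% and refilling: 178 × 0.67 + 10 × 0.33 = 122.56 ppm.
Deficit to target: 150 − 122.56 = 27.44 mg/L.
As CaCO₃: 27.44 mg/L × 1,940,000 L = 53,230 g; ÷ 50 g/eq ÷ 1 = 1065 mol NaHCO₃.
Mass: 1065 × 84 = 89,430 g.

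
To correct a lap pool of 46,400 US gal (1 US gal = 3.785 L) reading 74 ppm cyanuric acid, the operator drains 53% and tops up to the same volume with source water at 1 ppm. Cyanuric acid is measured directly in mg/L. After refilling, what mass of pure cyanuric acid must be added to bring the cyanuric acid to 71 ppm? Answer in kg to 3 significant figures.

Volume: 46,400 US gal × 3.785 L/gal = 175,624 L.
After draining 53% and refilling: 74 × 0.47 + 1 × 0.53 = 35.31 ppm.
Deficit to target: 71 − 35.31 = 35.69 mg/L.
Mass: 35.69 mg/L × 175,624 L = 6268 g cyanuric acid.

6.27 kg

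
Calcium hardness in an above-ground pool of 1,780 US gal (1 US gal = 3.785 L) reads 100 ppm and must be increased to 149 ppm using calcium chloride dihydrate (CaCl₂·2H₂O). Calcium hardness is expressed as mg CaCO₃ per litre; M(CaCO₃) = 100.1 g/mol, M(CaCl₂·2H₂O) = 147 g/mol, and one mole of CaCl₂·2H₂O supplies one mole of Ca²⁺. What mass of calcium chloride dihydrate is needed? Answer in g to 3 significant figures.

Volume: 1,780 US gal × 3.785 L/gal = 6,737 L.
Hardness to add: (149 − 100) = 49 mg/L as CaCO₃ × 6,737 L = 330.1 g as CaCO₃.
Moles of Ca²⁺ (1 mol Ca²⁺ ≡ 1 mol CaCO₃): 330.1 / 100.1 g/mol = 3.298 mol.
Mass of CaCl₂·2H₂O: 3.298 × 147 = 484.8 g.

485 g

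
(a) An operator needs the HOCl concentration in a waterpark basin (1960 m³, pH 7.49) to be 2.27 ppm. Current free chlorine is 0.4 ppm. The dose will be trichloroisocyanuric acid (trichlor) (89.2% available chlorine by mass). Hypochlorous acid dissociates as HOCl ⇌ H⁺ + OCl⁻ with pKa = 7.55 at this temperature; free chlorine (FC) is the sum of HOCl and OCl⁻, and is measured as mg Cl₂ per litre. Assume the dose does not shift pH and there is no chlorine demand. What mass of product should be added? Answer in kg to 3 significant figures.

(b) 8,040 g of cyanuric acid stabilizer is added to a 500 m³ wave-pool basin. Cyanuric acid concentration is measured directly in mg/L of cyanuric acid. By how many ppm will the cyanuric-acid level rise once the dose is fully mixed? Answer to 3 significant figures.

(a) 8.45 kg; (b) 16.1 ppm

(a) Volume: 1960 m³ = 1,960,000 L.
(a) [OCl⁻]/[HOCl] = 10^(pH − pKa) = 10^(7.49 − 7.55) = 0.871; fraction as HOCl = 1/(1 + 0.871) = 0.5345.
(a) Free chlorine required for 2.27 ppm HOCl: 2.27 / 0.5345 = 4.247 ppm.
(a) FC to add: 4.247 − 0.4 = 3.847 mg/L as Cl₂.
(a) Cl₂ equivalent: 3.847 mg/L × 1,960,000 L = 7540 g.
(a) Product at 89.2% available Cl: 7540 / 0.892 = 8453 g.

(b) Volume: 500 m³ = 500,000 L.
(b) Rise: 8,040 g / 500,000 L × 1000 = 16.08 mg/L.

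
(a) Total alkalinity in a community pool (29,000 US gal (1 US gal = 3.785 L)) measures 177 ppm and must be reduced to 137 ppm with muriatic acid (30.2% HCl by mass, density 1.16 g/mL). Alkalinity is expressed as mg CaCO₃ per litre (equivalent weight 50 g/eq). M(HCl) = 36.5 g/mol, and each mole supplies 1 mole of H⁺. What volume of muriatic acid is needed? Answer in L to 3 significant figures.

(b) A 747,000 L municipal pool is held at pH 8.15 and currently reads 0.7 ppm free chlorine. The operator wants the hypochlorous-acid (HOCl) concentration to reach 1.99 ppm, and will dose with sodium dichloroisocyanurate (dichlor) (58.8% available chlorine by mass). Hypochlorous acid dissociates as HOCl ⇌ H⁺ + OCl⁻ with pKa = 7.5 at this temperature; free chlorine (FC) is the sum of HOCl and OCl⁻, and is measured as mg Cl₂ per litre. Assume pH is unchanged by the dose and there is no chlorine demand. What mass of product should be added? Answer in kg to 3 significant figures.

(a) Volume: 29,000 US gal × 3.785 L/gal = 109,765 L.
(a) Alkalinity to neutralize: (177 − 137) = 40 mg/L as CaCO₃ × 109,765 L = 4391 g as CaCO₃.
(a) Equivalents of H⁺ required: 4391 ÷ 50 g/eq = 87.81 eq = 87.81 mol HCl.
(a) Mass of HCl: 87.81 × 36.5 = 3205 g.
(a) Mass of 30.2% solution: 3205 / 0.302 = 10,610 g.
(a) Volume: 10,610 g ÷ 1.16 g/mL = 9149 mL.

(b) [OCl⁻]/[HOCl] = 10^(pH − pKa) = 10^(8.15 − 7.5) = 4.467; fraction as HOCl = 1/(1 + 4.467) = 0.1829.
(b) Free chlorine required for 1.99 ppm HOCl: 1.99 / 0.1829 = 10.88 ppm.
(b) FC to add: 10.88 − 0.7 = 10.18 mg/L as Cl₂.
(b) Cl₂ equivalent: 10.18 mg/L × 747,000 L = 7604 g.
(b) Product at 58.8% available Cl: 7604 / 0.588 = 12,930 g.

(a) 9.15 L; (b) 12.9 kg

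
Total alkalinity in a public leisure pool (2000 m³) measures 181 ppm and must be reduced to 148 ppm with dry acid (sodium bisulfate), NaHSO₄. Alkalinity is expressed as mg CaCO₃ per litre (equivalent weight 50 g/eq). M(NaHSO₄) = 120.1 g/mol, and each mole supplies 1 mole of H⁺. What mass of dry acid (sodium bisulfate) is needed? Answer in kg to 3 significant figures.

Volume: 2000 m³ = 2,000,000 L.
Alkalinity to neutralize: (181 − 148) = 33 mg/L as CaCO₃ × 2,000,000 L = 66,000 g as CaCO₃.
Equivalents of H⁺ required: 66,000 ÷ 50 g/eq = 1320 eq = 1320 mol NaHSO₄.
Mass of NaHSO₄: 1320 × 120.1 = 158,500 g.

159 kg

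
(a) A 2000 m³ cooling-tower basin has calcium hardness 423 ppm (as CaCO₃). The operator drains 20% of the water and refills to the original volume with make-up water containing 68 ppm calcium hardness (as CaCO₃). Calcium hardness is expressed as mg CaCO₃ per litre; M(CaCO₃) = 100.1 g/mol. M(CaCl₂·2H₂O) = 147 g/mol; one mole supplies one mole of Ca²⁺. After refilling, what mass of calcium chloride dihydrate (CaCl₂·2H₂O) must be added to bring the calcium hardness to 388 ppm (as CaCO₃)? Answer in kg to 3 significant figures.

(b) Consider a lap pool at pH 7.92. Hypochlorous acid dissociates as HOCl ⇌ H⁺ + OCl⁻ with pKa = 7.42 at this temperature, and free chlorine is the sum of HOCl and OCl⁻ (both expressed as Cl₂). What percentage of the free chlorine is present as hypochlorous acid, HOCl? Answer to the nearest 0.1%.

(a) 106 kg; (b) 24.0%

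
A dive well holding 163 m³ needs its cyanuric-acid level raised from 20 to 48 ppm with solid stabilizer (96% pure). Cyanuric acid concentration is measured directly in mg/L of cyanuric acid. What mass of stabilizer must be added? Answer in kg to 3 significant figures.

4.75 kg

Volume: 163 m³ = 163,000 L.
CYA to add: (48 − 20) = 28 mg/L × 163,000 L = 4564 g cyanuric acid.
At 96% purity: 4564 / 0.96 = 4754 g product.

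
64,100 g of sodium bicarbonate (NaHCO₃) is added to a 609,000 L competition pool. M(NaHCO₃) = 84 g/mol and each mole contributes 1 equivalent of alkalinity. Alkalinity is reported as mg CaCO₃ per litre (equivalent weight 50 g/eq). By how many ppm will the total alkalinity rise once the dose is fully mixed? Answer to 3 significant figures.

Moles of NaHCO₃: 64,100 g ÷ 84 g/mol = 763.1 mol → 763.1 eq of alkalinity.
As CaCO₃: 763.1 eq × 50 g/eq = 38,150 g.
Rise: 38,150 g / 609,000 L × 1000 = 62.65 mg/L.

62.7 ppm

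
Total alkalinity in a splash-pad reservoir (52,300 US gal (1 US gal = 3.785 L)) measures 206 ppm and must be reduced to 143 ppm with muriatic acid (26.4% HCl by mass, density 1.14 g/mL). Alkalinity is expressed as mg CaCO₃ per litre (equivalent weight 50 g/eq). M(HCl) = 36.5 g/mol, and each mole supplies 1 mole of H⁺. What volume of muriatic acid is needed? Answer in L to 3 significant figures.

Volume: 52,300 US gal × 3.785 L/gal = 197,956 L.
Alkalinity to neutralize: (206 − 143) = 63 mg/L as CaCO₃ × 197,956 L = 12,470 g as CaCO₃.
Equivalents of H⁺ required: 12,470 ÷ 50 g/eq = 249.4 eq = 249.4 mol HCl.
Mass of HCl: 249.4 × 36.5 = 9104 g.
Mass of 26.4% solution: 9104 / 0.264 = 34,480 g.
Volume: 34,480 g ÷ 1.14 g/mL = 30,250 mL.

30.2 L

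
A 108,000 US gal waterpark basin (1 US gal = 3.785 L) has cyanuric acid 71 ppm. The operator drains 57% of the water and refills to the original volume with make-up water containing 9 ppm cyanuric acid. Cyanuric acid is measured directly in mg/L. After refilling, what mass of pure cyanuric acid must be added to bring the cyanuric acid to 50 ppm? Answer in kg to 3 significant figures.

5.86 kg

Volume: 108,000 US gal × 3.785 L/gal = 408,780 L.
After draining 57% and refilling: 71 × 0.43 + 9 × 0.57 = 35.66 ppm.
Deficit to target: 50 − 35.66 = 14.34 mg/L.
Mass: 14.34 mg/L × 408,780 L = 5862 g cyanuric acid.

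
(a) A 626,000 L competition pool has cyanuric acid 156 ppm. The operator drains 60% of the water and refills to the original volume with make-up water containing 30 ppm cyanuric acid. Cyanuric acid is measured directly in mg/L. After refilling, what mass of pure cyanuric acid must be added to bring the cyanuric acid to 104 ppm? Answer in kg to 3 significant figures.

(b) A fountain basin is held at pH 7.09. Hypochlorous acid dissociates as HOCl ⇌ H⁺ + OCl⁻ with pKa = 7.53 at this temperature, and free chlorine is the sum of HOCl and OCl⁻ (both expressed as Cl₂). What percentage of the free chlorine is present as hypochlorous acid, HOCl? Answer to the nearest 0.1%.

(a) 14.8 kg; (b) 73.4%

(a) After draining 60% and refilling: 156 × 0.40 + 30 × 0.60 = 80.4 ppm.
(a) Deficit to target: 104 − 80.4 = 23.6 mg/L.
(a) Mass: 23.6 mg/L × 626,000 L = 14,770 g cyanuric acid.

(b) [OCl⁻]/[HOCl] = 10^(pH − pKa) = 10^(7.09 − 7.53) = 10^-0.44 = 0.3631.
(b) Fraction as HOCl = 1 / (1 + 0.3631) = 0.7336.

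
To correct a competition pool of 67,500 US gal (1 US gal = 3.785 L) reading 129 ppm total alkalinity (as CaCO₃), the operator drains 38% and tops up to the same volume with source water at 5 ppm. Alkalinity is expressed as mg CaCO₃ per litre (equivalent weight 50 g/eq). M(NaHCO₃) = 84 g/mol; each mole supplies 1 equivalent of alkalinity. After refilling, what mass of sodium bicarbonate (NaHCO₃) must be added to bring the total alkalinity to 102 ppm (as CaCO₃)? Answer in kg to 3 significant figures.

8.64 kg

Volume: 67,500 US gal × 3.785 L/gal = 255,488 L.
After draining 38% and refilling: 129 × 0.62 + 5 × 0.38 = 81.88 ppm.
Deficit to target: 102 − 81.88 = 20.12 mg/L.
As CaCO₃: 20.12 mg/L × 255,488 L = 5140 g; ÷ 50 g/eq ÷ 1 = 102.8 mol NaHCO₃.
Mass: 102.8 × 84 = 8636 g.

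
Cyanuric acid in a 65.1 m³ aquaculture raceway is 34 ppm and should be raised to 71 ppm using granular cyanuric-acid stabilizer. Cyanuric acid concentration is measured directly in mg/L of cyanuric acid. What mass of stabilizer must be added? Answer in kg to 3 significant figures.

Volume: 65.1 m³ = 65,100 L.
CYA to add: (71 − 34) = 37 mg/L × 65,100 L = 2409 g cyanuric acid.

2.41 kg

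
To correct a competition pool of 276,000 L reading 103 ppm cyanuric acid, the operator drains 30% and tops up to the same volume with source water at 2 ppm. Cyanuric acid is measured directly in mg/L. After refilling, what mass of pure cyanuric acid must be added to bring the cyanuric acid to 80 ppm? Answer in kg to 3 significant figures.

After draining 30% and refilling: 103 × 0.70 + 2 × 0.30 = 72.7 ppm.
Deficit to target: 80 − 72.7 = 7.3 mg/L.
Mass: 7.3 mg/L × 276,000 L = 2015 g cyanuric acid.

2.01 kg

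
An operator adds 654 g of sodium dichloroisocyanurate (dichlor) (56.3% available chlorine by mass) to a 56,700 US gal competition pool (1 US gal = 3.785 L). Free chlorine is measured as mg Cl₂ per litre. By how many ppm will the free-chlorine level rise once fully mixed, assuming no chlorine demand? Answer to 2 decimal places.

1.72 ppm

Volume: 56,700 US gal × 3.785 L/gal = 214,610 L.
Available chlorine delivered: 654 g × 0.563 = 368.2 g as Cl₂.
Concentration rise: 368.2 g / 214,610 L = 1.716 mg/L = 1.72 ppm.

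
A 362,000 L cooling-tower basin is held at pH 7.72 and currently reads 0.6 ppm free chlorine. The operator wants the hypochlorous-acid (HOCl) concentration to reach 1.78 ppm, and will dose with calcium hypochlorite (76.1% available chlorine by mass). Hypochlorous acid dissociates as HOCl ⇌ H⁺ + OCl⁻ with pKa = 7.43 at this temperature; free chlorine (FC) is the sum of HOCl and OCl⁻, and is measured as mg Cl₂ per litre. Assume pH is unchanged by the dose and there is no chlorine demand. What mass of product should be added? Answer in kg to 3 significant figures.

[OCl⁻]/[HOCl] = 10^(pH − pKa) = 10^(7.72 − 7.43) = 1.95; fraction as HOCl = 1/(1 + 1.95) = 0.339.
Free chlorine required for 1.78 ppm HOCl: 1.78 / 0.339 = 5.251 ppm.
FC to add: 5.251 − 0.6 = 4.651 mg/L as Cl₂.
Cl₂ equivalent: 4.651 mg/L × 362,000 L = 1684 g.
Product at 76.1% available Cl: 1684 / 0.761 = 2212 g.

2.21 kg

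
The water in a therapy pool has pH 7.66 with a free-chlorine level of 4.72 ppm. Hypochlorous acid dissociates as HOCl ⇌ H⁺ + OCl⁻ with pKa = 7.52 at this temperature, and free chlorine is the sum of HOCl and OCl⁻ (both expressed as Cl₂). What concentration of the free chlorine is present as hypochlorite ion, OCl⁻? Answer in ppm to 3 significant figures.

2.74 ppm

[OCl⁻]/[HOCl] = 10^(pH − pKa) = 10^(7.66 − 7.52) = 10^0.14 = 1.38.
Fraction as HOCl = 1 / (1 + 1.38) = 0.4201.
OCl⁻ = (1 − 0.4201) × 4.72 ppm = 2.737 ppm.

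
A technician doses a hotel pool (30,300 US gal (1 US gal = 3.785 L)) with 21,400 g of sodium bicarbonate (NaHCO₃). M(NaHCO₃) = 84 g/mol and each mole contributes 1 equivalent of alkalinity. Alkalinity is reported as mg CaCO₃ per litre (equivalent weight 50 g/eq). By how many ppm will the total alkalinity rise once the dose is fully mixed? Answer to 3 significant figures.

111 ppm

Volume: 30,300 US gal × 3.785 L/gal = 114,686 L.
Moles of NaHCO₃: 21,400 g ÷ 84 g/mol = 254.8 mol → 254.8 eq of alkalinity.
As CaCO₃: 254.8 eq × 50 g/eq = 12,740 g.
Rise: 12,740 g / 114,686 L × 1000 = 111.1 mg/L.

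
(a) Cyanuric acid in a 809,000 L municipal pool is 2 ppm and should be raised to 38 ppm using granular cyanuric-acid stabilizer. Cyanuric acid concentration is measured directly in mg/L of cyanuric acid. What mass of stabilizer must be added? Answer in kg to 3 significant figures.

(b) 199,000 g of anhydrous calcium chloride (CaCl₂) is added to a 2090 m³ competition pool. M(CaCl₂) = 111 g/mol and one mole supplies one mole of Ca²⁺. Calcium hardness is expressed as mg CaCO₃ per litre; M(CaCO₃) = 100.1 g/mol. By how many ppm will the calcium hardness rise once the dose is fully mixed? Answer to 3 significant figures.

(a) 29.1 kg; (b) 85.9 ppm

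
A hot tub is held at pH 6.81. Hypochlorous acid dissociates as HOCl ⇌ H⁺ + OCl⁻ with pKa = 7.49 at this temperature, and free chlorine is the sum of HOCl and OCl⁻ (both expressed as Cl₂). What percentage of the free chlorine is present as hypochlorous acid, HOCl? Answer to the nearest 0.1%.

[OCl⁻]/[HOCl] = 10^(pH − pKa) = 10^(6.81 − 7.49) = 10^-0.68 = 0.2089.
Fraction as HOCl = 1 / (1 + 0.2089) = 0.8272.

82.7%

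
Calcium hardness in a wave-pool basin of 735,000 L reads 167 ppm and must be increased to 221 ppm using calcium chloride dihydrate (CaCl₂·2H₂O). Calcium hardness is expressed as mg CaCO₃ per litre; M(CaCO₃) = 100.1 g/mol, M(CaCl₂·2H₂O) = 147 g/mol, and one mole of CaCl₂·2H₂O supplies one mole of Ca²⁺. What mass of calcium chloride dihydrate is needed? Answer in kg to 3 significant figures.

58.3 kg

Hardness to add: (221 − 167) = 54 mg/L as CaCO₃ × 735,000 L = 39,690 g as CaCO₃.
Moles of Ca²⁺ (1 mol Ca²⁺ ≡ 1 mol CaCO₃): 39,690 / 100.1 g/mol = 396.5 mol.
Mass of CaCl₂·2H₂O: 396.5 × 147 = 58,290 g.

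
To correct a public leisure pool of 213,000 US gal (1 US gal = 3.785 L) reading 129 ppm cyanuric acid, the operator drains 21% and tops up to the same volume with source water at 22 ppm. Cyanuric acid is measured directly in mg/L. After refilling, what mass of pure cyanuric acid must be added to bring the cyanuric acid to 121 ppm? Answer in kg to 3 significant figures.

11.7 kg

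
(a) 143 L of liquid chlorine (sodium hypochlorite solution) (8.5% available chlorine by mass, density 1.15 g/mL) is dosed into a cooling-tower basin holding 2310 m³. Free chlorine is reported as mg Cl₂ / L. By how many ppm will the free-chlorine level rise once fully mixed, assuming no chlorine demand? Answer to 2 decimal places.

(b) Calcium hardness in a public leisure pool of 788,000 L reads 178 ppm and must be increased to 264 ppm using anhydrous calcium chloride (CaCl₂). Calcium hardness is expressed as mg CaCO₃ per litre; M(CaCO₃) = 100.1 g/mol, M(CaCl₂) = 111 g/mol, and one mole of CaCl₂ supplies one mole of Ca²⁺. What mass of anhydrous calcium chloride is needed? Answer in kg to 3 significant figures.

(a) Volume: 2310 m³ = 2,310,000 L.
(a) Mass of solution: 143 L × 1000 mL/L × 1.15 g/mL = 164,400 g.
(a) Available chlorine delivered: 164,400 g × 0.085 = 13,980 g as Cl₂.
(a) Concentration rise: 13,980 g / 2,310,000 L = 6.051 mg/L = 6.05 ppm.

(b) Hardness to add: (264 − 178) = 86 mg/L as CaCO₃ × 788,000 L = 67,770 g as CaCO₃.
(b) Moles of Ca²⁺ (1 mol Ca²⁺ ≡ 1 mol CaCO₃): 67,770 / 100.1 g/mol = 677 mol.
(b) Mass of CaCl₂: 677 × 111 = 75,150 g.

(a) 6.05 ppm; (b) 75.1 kg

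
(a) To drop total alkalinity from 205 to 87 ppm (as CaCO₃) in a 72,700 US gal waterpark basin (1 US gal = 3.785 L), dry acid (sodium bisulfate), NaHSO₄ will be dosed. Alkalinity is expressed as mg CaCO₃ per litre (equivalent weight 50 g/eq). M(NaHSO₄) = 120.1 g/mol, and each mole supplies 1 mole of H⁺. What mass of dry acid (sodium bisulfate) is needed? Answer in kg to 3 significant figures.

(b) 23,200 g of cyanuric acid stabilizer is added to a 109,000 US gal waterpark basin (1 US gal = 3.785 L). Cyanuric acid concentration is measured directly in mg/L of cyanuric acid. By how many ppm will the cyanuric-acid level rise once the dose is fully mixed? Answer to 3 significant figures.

(a) 78.0 kg; (b) 56.2 ppm

(a) Volume: 72,700 US gal × 3.785 L/gal = 275,170 L.
(a) Alkalinity to neutralize: (205 − 87) = 118 mg/L as CaCO₃ × 275,170 L = 32,470 g as CaCO₃.
(a) Equivalents of H⁺ required: 32,470 ÷ 50 g/eq = 649.4 eq = 649.4 mol NaHSO₄.
(a) Mass of NaHSO₄: 649.4 × 120.1 = 77,990 g.

(b) Volume: 109,000 US gal × 3.785 L/gal = 412,565 L.
(b) Rise: 23,200 g / 412,565 L × 1000 = 56.23 mg/L.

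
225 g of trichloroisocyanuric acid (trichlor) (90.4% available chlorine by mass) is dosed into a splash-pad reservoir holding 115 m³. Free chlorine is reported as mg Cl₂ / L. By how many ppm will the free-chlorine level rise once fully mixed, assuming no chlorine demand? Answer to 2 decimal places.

1.77 ppm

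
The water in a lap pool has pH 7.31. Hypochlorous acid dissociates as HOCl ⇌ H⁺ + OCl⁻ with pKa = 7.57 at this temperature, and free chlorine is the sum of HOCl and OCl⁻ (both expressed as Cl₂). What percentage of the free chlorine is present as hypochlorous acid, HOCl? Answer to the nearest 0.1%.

64.5%

[OCl⁻]/[HOCl] = 10^(pH − pKa) = 10^(7.31 − 7.57) = 10^-0.26 = 0.5495.
Fraction as HOCl = 1 / (1 + 0.5495) = 0.6454.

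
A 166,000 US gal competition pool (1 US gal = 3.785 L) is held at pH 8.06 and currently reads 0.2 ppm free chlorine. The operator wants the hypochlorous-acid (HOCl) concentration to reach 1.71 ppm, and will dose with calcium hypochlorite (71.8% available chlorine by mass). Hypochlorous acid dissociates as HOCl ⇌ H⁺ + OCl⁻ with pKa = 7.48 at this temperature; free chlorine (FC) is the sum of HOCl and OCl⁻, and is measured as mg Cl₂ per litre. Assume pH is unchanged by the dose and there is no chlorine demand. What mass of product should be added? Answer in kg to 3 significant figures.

Volume: 166,000 US gal × 3.785 L/gal = 628,310 L.
[OCl⁻]/[HOCl] = 10^(pH − pKa) = 10^(8.06 − 7.48) = 3.802; fraction as HOCl = 1/(1 + 3.802) = 0.2083.
Free chlorine required for 1.71 ppm HOCl: 1.71 / 0.2083 = 8.211 ppm.
FC to add: 8.211 − 0.2 = 8.011 mg/L as Cl₂.
Cl₂ equivalent: 8.011 mg/L × 628,310 L = 5034 g.
Product at 71.8% available Cl: 5034 / 0.718 = 7011 g.

7.01 kg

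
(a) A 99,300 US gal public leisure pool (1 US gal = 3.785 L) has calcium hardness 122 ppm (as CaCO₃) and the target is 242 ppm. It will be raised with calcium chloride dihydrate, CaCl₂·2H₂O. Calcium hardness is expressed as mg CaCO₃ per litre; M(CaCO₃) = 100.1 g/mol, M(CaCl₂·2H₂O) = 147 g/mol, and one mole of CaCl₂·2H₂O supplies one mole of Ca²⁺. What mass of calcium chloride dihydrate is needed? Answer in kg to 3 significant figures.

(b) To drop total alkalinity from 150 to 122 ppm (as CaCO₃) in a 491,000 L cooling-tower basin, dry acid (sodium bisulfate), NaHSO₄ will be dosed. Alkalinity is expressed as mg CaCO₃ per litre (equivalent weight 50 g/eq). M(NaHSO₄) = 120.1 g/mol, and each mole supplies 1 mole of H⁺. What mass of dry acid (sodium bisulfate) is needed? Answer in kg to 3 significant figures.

(a) 66.2 kg; (b) 33.0 kg

(a) Volume: 99,300 US gal × 3.785 L/gal = 375,850 L.
(a) Hardness to add: (242 − 122) = 120 mg/L as CaCO₃ × 375,850 L = 45,100 g as CaCO₃.
(a) Moles of Ca²⁺ (1 mol Ca²⁺ ≡ 1 mol CaCO₃): 45,100 / 100.1 g/mol = 450.6 mol.
(a) Mass of CaCl₂·2H₂O: 450.6 × 147 = 66,230 g.

(b) Alkalinity to neutralize: (150 − 122) = 28 mg/L as CaCO₃ × 491,000 L = 13,750 g as CaCO₃.
(b) Equivalents of H⁺ required: 13,750 ÷ 50 g/eq = 275 eq = 275 mol NaHSO₄.
(b) Mass of NaHSO₄: 275 × 120.1 = 33,020 g.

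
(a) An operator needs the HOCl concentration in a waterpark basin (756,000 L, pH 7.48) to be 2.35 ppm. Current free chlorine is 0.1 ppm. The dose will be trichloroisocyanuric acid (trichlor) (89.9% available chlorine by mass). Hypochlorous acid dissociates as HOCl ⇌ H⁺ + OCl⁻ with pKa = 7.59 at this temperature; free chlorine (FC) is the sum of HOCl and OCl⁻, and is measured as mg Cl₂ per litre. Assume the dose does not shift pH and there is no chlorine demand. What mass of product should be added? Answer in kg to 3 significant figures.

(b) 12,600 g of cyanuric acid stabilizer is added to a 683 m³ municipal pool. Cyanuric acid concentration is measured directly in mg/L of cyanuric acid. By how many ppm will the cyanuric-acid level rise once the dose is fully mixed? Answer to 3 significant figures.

(a) [OCl⁻]/[HOCl] = 10^(pH − pKa) = 10^(7.48 − 7.59) = 0.7762; fraction as HOCl = 1/(1 + 0.7762) = 0.563.
(a) Free chlorine required for 2.35 ppm HOCl: 2.35 / 0.563 = 4.174 ppm.
(a) FC to add: 4.174 − 0.1 = 4.074 mg/L as Cl₂.
(a) Cl₂ equivalent: 4.074 mg/L × 756,000 L = 3080 g.
(a) Product at 89.9% available Cl: 3080 / 0.899 = 3426 g.

(b) Volume: 683 m³ = 683,000 L.
(b) Rise: 12,600 g / 683,000 L × 1000 = 18.45 mg/L.

(a) 3.43 kg; (b) 18.4 ppm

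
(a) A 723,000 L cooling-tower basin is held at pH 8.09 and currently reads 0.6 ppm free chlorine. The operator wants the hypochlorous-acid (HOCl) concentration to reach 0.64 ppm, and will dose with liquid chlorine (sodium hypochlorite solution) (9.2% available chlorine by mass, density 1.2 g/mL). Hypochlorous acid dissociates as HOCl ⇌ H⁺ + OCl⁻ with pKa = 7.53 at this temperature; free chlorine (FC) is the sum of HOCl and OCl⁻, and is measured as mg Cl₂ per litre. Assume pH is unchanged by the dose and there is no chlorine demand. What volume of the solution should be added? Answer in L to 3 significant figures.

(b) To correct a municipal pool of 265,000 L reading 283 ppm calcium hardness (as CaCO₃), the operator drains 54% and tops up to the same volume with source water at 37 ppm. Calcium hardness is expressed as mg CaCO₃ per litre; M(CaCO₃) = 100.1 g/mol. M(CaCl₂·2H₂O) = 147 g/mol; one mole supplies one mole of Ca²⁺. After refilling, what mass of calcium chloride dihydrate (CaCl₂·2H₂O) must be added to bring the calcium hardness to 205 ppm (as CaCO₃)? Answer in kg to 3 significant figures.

(a) 15.5 L; (b) 21.3 kg

(a) [OCl⁻]/[HOCl] = 10^(pH − pKa) = 10^(8.09 − 7.53) = 3.631; fraction as HOCl = 1/(1 + 3.631) = 0.2159.
(a) Free chlorine required for 0.64 ppm HOCl: 0.64 / 0.2159 = 2.964 ppm.
(a) FC to add: 2.964 − 0.6 = 2.364 mg/L as Cl₂.
(a) Cl₂ equivalent: 2.364 mg/L × 723,000 L = 1709 g.
(a) Product at 9.2% available Cl: 1709 / 0.092 = 18,580 g.
(a) Volume: 18,580 g ÷ 1.2 g/mL = 15,480 mL.

(b) After draining 54% and refilling: 283 × 0.46 + 37 × 0.54 = 150.16 ppm.
(b) Deficit to target: 205 − 150.16 = 54.84 mg/L.
(b) As CaCO₃: 54.84 mg/L × 265,000 L = 14,530 g; ÷ 100.1 = 145.2 mol Ca²⁺.
(b) Mass: 145.2 × 147 = 21,340 g.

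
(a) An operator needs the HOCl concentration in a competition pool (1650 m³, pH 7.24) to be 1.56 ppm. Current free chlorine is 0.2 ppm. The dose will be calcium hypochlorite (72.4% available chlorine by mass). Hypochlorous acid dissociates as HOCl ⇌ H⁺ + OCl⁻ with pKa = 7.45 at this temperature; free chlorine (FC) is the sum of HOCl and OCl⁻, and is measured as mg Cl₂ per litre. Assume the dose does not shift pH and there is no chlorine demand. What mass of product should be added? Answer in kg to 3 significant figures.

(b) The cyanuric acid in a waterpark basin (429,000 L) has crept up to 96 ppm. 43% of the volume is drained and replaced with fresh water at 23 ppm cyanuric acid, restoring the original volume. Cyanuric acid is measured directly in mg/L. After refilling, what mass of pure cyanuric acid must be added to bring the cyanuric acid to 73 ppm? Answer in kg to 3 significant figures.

(a) 5.29 kg; (b) 3.60 kg

(a) Volume: 1650 m³ = 1,650,000 L.
(a) [OCl⁻]/[HOCl] = 10^(pH − pKa) = 10^(7.24 − 7.45) = 0.6166; fraction as HOCl = 1/(1 + 0.6166) = 0.6186.
(a) Free chlorine required for 1.56 ppm HOCl: 1.56 / 0.6186 = 2.522 ppm.
(a) FC to add: 2.522 − 0.2 = 2.322 mg/L as Cl₂.
(a) Cl₂ equivalent: 2.322 mg/L × 1,650,000 L = 3831 g.
(a) Product at 72.4% available Cl: 3831 / 0.724 = 5292 g.

(b) After draining 43% and refilling: 96 × 0.57 + 23 × 0.43 = 64.61 ppm.
(b) Deficit to target: 73 − 64.61 = 8.39 mg/L.
(b) Mass: 8.39 mg/L × 429,000 L = 3599 g cyanuric acid.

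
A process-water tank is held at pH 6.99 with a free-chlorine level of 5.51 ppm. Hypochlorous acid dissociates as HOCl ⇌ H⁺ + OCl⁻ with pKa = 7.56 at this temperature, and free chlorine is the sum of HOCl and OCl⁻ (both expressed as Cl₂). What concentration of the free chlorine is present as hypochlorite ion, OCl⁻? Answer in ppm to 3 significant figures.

1.17 ppm

[OCl⁻]/[HOCl] = 10^(pH − pKa) = 10^(6.99 − 7.56) = 10^-0.57 = 0.2692.
Fraction as HOCl = 1 / (1 + 0.2692) = 0.7879.
OCl⁻ = (1 − 0.7879) × 5.51 ppm = 1.169 ppm.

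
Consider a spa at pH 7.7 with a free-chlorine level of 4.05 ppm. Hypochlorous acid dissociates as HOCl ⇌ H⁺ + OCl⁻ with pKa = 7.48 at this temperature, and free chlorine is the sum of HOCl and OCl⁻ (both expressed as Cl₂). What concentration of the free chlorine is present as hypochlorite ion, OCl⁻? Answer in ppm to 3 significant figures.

2.53 ppm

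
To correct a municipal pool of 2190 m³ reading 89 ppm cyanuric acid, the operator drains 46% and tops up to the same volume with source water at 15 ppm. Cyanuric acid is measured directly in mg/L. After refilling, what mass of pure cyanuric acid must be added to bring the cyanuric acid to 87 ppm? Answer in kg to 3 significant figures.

70.2 kg

Volume: 2190 m³ = 2,190,000 L.
After draining 46% and refilling: 89 × 0.54 + 15 × 0.46 = 54.96 ppm.
Deficit to target: 87 − 54.96 = 32.04 mg/L.
Mass: 32.04 mg/L × 2,190,000 L = 70,170 g cyanuric acid.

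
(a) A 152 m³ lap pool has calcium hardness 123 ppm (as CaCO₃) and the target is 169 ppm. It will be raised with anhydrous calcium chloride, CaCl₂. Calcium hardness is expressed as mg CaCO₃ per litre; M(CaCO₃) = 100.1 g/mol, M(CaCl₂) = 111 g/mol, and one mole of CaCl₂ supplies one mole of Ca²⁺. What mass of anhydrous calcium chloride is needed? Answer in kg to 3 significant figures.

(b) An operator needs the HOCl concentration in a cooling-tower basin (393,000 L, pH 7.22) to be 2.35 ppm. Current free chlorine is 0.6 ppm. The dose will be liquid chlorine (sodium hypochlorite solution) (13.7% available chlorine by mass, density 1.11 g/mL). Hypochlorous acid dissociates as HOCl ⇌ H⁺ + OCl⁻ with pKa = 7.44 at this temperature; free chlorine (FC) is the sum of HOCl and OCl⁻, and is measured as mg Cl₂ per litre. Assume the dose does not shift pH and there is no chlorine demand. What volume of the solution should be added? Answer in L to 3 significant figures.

(a) Volume: 152 m³ = 152,000 L.
(a) Hardness to add: (169 − 123) = 46 mg/L as CaCO₃ × 152,000 L = 6992 g as CaCO₃.
(a) Moles of Ca²⁺ (1 mol Ca²⁺ ≡ 1 mol CaCO₃): 6992 / 100.1 g/mol = 69.85 mol.
(a) Mass of CaCl₂: 69.85 × 111 = 7753 g.

(b) [OCl⁻]/[HOCl] = 10^(pH − pKa) = 10^(7.22 − 7.44) = 0.6026; fraction as HOCl = 1/(1 + 0.6026) = 0.624.
(b) Free chlorine required for 2.35 ppm HOCl: 2.35 / 0.624 = 3.766 ppm.
(b) FC to add: 3.766 − 0.6 = 3.166 mg/L as Cl₂.
(b) Cl₂ equivalent: 3.166 mg/L × 393,000 L = 1244 g.
(b) Product at 13.7% available Cl: 1244 / 0.137 = 9082 g.
(b) Volume: 9082 g ÷ 1.11 g/mL = 8182 mL.

(a) 7.75 kg; (b) 8.18 L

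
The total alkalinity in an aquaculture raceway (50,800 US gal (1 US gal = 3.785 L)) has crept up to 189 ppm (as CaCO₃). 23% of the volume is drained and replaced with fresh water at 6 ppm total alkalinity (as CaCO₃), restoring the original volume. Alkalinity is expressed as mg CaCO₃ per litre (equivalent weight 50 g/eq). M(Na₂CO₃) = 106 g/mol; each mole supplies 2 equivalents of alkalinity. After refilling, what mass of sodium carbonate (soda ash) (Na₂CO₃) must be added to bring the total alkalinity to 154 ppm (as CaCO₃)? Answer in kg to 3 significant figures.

1.45 kg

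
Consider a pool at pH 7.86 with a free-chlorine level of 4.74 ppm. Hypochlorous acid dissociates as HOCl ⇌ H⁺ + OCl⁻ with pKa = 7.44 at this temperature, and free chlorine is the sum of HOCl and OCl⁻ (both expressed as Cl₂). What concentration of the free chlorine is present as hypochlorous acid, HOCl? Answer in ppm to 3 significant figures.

1.31 ppm

[OCl⁻]/[HOCl] = 10^(pH − pKa) = 10^(7.86 − 7.44) = 10^0.42 = 2.63.
Fraction as HOCl = 1 / (1 + 2.63) = 0.2755.
HOCl = 0.2755 × 4.74 ppm = 1.306 ppm.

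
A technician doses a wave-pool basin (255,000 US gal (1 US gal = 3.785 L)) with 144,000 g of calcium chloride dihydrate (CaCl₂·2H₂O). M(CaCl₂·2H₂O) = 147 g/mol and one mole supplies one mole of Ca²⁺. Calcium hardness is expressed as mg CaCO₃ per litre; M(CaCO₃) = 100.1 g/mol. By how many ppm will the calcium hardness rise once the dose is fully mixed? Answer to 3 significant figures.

Volume: 255,000 US gal × 3.785 L/gal = 965,175 L.
Moles of Ca²⁺: 144,000 g ÷ 147 g/mol = 979.6 mol.
As CaCO₃: 979.6 mol × 100.1 g/mol = 98,060 g.
Rise: 98,060 g / 965,175 L × 1000 = 101.6 mg/L.

102 ppm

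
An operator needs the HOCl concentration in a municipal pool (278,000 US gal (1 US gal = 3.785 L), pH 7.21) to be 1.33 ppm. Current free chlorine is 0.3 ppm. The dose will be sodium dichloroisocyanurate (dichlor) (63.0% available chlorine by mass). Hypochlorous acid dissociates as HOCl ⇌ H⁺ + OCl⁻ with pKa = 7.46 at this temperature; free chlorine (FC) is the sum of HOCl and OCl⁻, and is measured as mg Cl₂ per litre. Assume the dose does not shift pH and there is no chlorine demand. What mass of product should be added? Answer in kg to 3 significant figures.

2.97 kg

Volume: 278,000 US gal × 3.785 L/gal = 1,052,230 L.
[OCl⁻]/[HOCl] = 10^(pH − pKa) = 10^(7.21 − 7.46) = 0.5623; fraction as HOCl = 1/(1 + 0.5623) = 0.6401.
Free chlorine required for 1.33 ppm HOCl: 1.33 / 0.6401 = 2.078 ppm.
FC to add: 2.078 − 0.3 = 1.778 mg/L as Cl₂.
Cl₂ equivalent: 1.778 mg/L × 1,052,230 L = 1871 g.
Product at 63.0% available Cl: 1871 / 0.63 = 2969 g.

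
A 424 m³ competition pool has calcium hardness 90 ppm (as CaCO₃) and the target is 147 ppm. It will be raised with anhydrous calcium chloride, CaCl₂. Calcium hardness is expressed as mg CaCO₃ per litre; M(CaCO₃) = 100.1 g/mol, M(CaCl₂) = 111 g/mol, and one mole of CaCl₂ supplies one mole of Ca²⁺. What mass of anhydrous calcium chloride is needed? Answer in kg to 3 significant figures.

Volume: 424 m³ = 424,000 L.
Hardness to add: (147 − 90) = 57 mg/L as CaCO₃ × 424,000 L = 24,170 g as CaCO₃.
Moles of Ca²⁺ (1 mol Ca²⁺ ≡ 1 mol CaCO₃): 24,170 / 100.1 g/mol = 241.4 mol.
Mass of CaCl₂: 241.4 × 111 = 26,800 g.

26.8 kg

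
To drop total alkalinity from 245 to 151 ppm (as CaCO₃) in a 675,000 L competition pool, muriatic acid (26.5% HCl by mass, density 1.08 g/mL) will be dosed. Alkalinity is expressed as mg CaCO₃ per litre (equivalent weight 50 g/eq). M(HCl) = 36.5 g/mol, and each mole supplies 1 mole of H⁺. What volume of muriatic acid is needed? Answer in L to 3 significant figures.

162 L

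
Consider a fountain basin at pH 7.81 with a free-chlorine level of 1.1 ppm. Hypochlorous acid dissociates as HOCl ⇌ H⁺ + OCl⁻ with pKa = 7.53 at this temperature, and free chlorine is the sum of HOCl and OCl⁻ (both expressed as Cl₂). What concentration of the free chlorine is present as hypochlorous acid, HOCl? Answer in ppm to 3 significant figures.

[OCl⁻]/[HOCl] = 10^(pH − pKa) = 10^(7.81 − 7.53) = 10^0.28 = 1.905.
Fraction as HOCl = 1 / (1 + 1.905) = 0.3442.
HOCl = 0.3442 × 1.1 ppm = 0.3786 ppm.

0.379 ppm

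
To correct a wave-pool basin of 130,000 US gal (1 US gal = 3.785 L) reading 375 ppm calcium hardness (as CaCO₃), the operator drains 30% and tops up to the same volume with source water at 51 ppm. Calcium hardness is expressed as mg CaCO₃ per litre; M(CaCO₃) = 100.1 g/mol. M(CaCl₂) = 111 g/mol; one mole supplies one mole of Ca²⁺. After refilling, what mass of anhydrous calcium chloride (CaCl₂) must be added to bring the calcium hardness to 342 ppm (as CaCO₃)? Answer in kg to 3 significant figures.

Volume: 130,000 US gal × 3.785 L/gal = 492,050 L.
After draining 30% and refilling: 375 × 0.70 + 51 × 0.30 = 277.8 ppm.
Deficit to target: 342 − 277.8 = 64.2 mg/L.
As CaCO₃: 64.2 mg/L × 492,050 L = 31,590 g; ÷ 100.1 = 315.6 mol Ca²⁺.
Mass: 315.6 × 111 = 35,030 g.

35.0 kg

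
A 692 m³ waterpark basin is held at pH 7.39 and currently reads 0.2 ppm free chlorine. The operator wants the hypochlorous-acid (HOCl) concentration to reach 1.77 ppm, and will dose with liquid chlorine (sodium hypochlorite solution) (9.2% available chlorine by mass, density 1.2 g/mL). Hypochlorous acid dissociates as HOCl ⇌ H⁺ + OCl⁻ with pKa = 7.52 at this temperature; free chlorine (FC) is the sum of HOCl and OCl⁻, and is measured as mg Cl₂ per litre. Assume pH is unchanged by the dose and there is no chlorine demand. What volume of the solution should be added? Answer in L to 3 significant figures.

Volume: 692 m³ = 692,000 L.
[OCl⁻]/[HOCl] = 10^(pH − pKa) = 10^(7.39 − 7.52) = 0.7413; fraction as HOCl = 1/(1 + 0.7413) = 0.5743.
Free chlorine required for 1.77 ppm HOCl: 1.77 / 0.5743 = 3.082 ppm.
FC to add: 3.082 − 0.2 = 2.882 mg/L as Cl₂.
Cl₂ equivalent: 2.882 mg/L × 692,000 L = 1994 g.
Product at 9.2% available Cl: 1994 / 0.092 = 21,680 g.
Volume: 21,680 g ÷ 1.2 g/mL = 18,070 mL.

18.1 L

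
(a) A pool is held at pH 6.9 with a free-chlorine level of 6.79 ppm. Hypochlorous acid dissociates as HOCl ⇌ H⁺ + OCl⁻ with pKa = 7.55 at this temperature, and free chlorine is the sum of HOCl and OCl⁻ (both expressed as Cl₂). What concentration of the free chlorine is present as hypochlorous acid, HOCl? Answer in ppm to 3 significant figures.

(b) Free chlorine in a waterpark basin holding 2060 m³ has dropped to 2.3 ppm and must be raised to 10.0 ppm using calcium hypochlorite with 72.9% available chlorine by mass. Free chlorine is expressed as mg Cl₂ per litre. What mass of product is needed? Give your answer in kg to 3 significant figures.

(a) [OCl⁻]/[HOCl] = 10^(pH − pKa) = 10^(6.9 − 7.55) = 10^-0.65 = 0.2239.
(a) Fraction as HOCl = 1 / (1 + 0.2239) = 0.8171.
(a) HOCl = 0.8171 × 6.79 ppm = 5.548 ppm.

(b) Volume: 2060 m³ = 2,060,000 L.
(b) Chlorine deficit: 10.0 − 2.3 = 7.7 ppm = 7.7 mg/L as Cl₂.
(b) Cl₂ equivalent needed: 7.7 mg/L × 2,060,000 L = 15,860,000 mg = 15,860 g.
(b) Product at 72.9% available chlorine: 15,860 / 0.729 = 21,760 g.

(a) 5.55 ppm; (b) 21.8 kg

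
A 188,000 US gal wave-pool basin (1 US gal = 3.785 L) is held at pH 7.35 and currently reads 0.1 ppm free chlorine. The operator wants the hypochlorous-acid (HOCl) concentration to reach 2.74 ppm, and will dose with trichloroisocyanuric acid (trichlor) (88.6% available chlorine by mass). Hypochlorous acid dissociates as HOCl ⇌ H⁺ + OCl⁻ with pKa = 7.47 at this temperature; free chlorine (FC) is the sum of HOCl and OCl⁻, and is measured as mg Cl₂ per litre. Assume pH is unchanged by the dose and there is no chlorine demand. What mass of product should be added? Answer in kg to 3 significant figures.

3.79 kg

Volume: 188,000 US gal × 3.785 L/gal = 711,580 L.
[OCl⁻]/[HOCl] = 10^(pH − pKa) = 10^(7.35 − 7.47) = 0.7586; fraction as HOCl = 1/(1 + 0.7586) = 0.5686.
Free chlorine required for 2.74 ppm HOCl: 2.74 / 0.5686 = 4.819 ppm.
FC to add: 4.819 − 0.1 = 4.719 mg/L as Cl₂.
Cl₂ equivalent: 4.719 mg/L × 711,580 L = 3358 g.
Product at 88.6% available Cl: 3358 / 0.886 = 3790 g.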